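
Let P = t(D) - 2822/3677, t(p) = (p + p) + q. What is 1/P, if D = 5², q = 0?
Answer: 3677/181028 ≈ 0.020312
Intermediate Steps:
D = 25
t(p) = 2*p (t(p) = (p + p) + 0 = 2*p + 0 = 2*p)
P = 181028/3677 (P = 2*25 - 2822/3677 = 50 - 2822*1/3677 = 50 - 2822/3677 = 181028/3677 ≈ 49.233)
1/P = 1/(181028/3677) = 3677/181028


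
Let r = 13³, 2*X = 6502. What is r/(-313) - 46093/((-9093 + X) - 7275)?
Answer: -14390940/4105621 ≈ -3.5052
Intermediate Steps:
X = 3251 (X = (½)*6502 = 3251)
r = 2197
r/(-313) - 46093/((-9093 + X) - 7275) = 2197/(-313) - 46093/((-9093 + 3251) - 7275) = 2197*(-1/313) - 46093/(-5842 - 7275) = -2197/313 - 46093/(-13117) = -2197/313 - 46093*(-1/13117) = -2197/313 + 46093/13117 = -14390940/4105621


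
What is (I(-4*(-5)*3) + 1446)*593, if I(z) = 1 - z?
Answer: 822491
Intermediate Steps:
(I(-4*(-5)*3) + 1446)*593 = ((1 - (-4*(-5))*3) + 1446)*593 = ((1 - 20*3) + 1446)*593 = ((1 - 1*60) + 1446)*593 = ((1 - 60) + 1446)*593 = (-59 + 1446)*593 = 1387*593 = 822491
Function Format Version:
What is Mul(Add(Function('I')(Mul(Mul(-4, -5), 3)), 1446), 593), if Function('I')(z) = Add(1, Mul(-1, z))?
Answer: 822491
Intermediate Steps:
Mul(Add(Function('I')(Mul(Mul(-4, -5), 3)), 1446), 593) = Mul(Add(Add(1, Mul(-1, Mul(Mul(-4, -5), 3))), 1446), 593) = Mul(Add(Add(1, Mul(-1, Mul(20, 3))), 1446), 593) = Mul(Add(Add(1, Mul(-1, 60)), 1446), 593) = Mul(Add(Add(1, -60), 1446), 593) = Mul(Add(-59, 1446), 593) = Mul(1387, 593) = 822491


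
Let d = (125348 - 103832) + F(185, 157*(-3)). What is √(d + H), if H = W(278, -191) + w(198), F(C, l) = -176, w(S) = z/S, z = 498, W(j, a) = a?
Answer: 20*√57585/33 ≈ 145.44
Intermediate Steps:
w(S) = 498/S
H = -6220/33 (H = -191 + 498/198 = -191 + 498*(1/198) = -191 + 83/33 = -6220/33 ≈ -188.48)
d = 21340 (d = (125348 - 103832) - 176 = 21516 - 176 = 21340)
√(d + H) = √(21340 - 6220/33) = √(698000/33) = 20*√57585/33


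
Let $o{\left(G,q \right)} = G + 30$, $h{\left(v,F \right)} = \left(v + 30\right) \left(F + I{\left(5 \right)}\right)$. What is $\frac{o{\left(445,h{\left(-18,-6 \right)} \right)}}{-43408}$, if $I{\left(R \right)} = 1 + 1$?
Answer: $- \frac{475}{43408} \approx -0.010943$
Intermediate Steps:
$I{\left(R \right)} = 2$
$h{\left(v,F \right)} = \left(2 + F\right) \left(30 + v\right)$ ($h{\left(v,F \right)} = \left(v + 30\right) \left(F + 2\right) = \left(30 + v\right) \left(2 + F\right) = \left(2 + F\right) \left(30 + v\right)$)
$o{\left(G,q \right)} = 30 + G$
$\frac{o{\left(445,h{\left(-18,-6 \right)} \right)}}{-43408} = \frac{30 + 445}{-43408} = 475 \left(- \frac{1}{43408}\right) = - \frac{475}{43408}$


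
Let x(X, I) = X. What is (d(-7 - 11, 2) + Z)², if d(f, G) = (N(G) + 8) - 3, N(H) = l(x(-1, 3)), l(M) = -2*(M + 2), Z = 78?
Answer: 6561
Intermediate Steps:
l(M) = -4 - 2*M (l(M) = -2*(2 + M) = -4 - 2*M)
N(H) = -2 (N(H) = -4 - 2*(-1) = -4 + 2 = -2)
d(f, G) = 3 (d(f, G) = (-2 + 8) - 3 = 6 - 3 = 3)
(d(-7 - 11, 2) + Z)² = (3 + 78)² = 81² = 6561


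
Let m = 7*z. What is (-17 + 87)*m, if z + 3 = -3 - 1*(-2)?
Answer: -1960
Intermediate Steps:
z = -4 (z = -3 + (-3 - 1*(-2)) = -3 + (-3 + 2) = -3 - 1 = -4)
m = -28 (m = 7*(-4) = -28)
(-17 + 87)*m = (-17 + 87)*(-28) = 70*(-28) = -1960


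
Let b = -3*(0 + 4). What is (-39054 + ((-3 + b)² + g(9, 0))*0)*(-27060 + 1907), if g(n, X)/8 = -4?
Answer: 982325262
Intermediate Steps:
g(n, X) = -32 (g(n, X) = 8*(-4) = -32)
b = -12 (b = -3*4 = -12)
(-39054 + ((-3 + b)² + g(9, 0))*0)*(-27060 + 1907) = (-39054 + ((-3 - 12)² - 32)*0)*(-27060 + 1907) = (-39054 + ((-15)² - 32)*0)*(-25153) = (-39054 + (225 - 32)*0)*(-25153) = (-39054 + 193*0)*(-25153) = (-39054 + 0)*(-25153) = -39054*(-25153) = 982325262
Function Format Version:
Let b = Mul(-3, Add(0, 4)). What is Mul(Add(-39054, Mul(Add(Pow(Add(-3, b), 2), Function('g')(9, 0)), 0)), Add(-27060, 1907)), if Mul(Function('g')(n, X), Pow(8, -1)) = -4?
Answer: 982325262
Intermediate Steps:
Function('g')(n, X) = -32 (Function('g')(n, X) = Mul(8, -4) = -32)
b = -12 (b = Mul(-3, 4) = -12)
Mul(Add(-39054, Mul(Add(Pow(Add(-3, b), 2), Function('g')(9, 0)), 0)), Add(-27060, 1907)) = Mul(Add(-39054, Mul(Add(Pow(Add(-3, -12), 2), -32), 0)), Add(-27060, 1907)) = Mul(Add(-39054, Mul(Add(Pow(-15, 2), -32), 0)), -25153) = Mul(Add(-39054, Mul(Add(225, -32), 0)), -25153) = Mul(Add(-39054, Mul(193, 0)), -25153) = Mul(Add(-39054, 0), -25153) = Mul(-39054, -25153) = 982325262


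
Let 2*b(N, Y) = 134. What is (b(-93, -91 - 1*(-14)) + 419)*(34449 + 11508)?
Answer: 22335102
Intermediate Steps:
b(N, Y) = 67 (b(N, Y) = (½)*134 = 67)
(b(-93, -91 - 1*(-14)) + 419)*(34449 + 11508) = (67 + 419)*(34449 + 11508) = 486*45957 = 22335102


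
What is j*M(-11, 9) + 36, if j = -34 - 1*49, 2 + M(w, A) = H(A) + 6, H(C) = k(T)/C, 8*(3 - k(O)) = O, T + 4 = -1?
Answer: -23719/72 ≈ -329.43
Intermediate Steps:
T = -5 (T = -4 - 1 = -5)
k(O) = 3 - O/8
H(C) = 29/(8*C) (H(C) = (3 - ⅛*(-5))/C = (3 + 5/8)/C = 29/(8*C))
M(w, A) = 4 + 29/(8*A) (M(w, A) = -2 + (29/(8*A) + 6) = -2 + (6 + 29/(8*A)) = 4 + 29/(8*A))
j = -83 (j = -34 - 49 = -83)
j*M(-11, 9) + 36 = -83*(4 + (29/8)/9) + 36 = -83*(4 + (29/8)*(⅑)) + 36 = -83*(4 + 29/72) + 36 = -83*317/72 + 36 = -26311/72 + 36 = -23719/72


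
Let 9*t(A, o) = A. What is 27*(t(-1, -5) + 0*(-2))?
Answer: -3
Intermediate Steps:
t(A, o) = A/9
27*(t(-1, -5) + 0*(-2)) = 27*((1/9)*(-1) + 0*(-2)) = 27*(-1/9 + 0) = 27*(-1/9) = -3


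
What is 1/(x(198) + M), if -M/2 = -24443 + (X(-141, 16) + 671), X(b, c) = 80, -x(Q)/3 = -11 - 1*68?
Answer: 1/47621 ≈ 2.0999e-5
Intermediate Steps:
x(Q) = 237 (x(Q) = -3*(-11 - 1*68) = -3*(-11 - 68) = -3*(-79) = 237)
M = 47384 (M = -2*(-24443 + (80 + 671)) = -2*(-24443 + 751) = -2*(-23692) = 47384)
1/(x(198) + M) = 1/(237 + 47384) = 1/47621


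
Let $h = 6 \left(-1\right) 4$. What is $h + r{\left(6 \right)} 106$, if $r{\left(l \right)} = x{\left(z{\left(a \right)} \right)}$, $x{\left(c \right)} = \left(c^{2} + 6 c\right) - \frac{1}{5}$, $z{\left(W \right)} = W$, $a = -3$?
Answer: $- \frac{4996}{5} \approx -999.2$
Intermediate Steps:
$x{\left(c \right)} = - \frac{1}{5} + c^{2} + 6 c$ ($x{\left(c \right)} = \left(c^{2} + 6 c\right) - \frac{1}{5} = - \frac{1}{5} + c^{2} + 6 c$)
$r{\left(l \right)} = - \frac{46}{5}$ ($r{\left(l \right)} = - \frac{1}{5} + \left(-3\right)^{2} + 6 \left(-3\right) = - \frac{1}{5} + 9 - 18 = - \frac{46}{5}$)
$h = -24$ ($h = \left(-6\right) 4 = -24$)
$h + r{\left(6 \right)} 106 = -24 - \frac{4876}{5} = - \frac{4996}{5}$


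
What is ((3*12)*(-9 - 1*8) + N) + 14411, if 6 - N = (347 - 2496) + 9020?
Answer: 6934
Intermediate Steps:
N = -6865 (N = 6 - ((347 - 2496) + 9020) = 6 - (-2149 + 9020) = 6 - 1*6871 = 6 - 6871 = -6865)
((3*12)*(-9 - 1*8) + N) + 14411 = ((3*12)*(-9 - 1*8) - 6865) + 14411 = (36*(-9 - 8) - 6865) + 14411 = (36*(-17) - 6865) + 14411 = (-612 - 6865) + 14411 = -7477 + 14411 = 6934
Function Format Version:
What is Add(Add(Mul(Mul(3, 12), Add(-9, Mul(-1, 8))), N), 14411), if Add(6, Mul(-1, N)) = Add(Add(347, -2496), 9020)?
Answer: 6934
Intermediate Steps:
N = -6865 (N = Add(6, Mul(-1, Add(Add(347, -2496), 9020))) = Add(6, Mul(-1, Add(-2149, 9020))) = Add(6, Mul(-1, 6871)) = Add(6, -6871) = -6865)
Add(Add(Mul(Mul(3, 12), Add(-9, Mul(-1, 8))), N), 14411) = Add(Add(Mul(Mul(3, 12), Add(-9, Mul(-1, 8))), -6865), 14411) = Add(Add(Mul(36, Add(-9, -8)), -6865), 14411) = Add(Add(Mul(36, -17), -6865), 14411) = Add(Add(-612, -6865), 14411) = Add(-7477, 14411) = 6934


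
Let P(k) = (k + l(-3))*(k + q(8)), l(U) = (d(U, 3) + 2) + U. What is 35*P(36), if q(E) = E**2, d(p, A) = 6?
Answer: 143500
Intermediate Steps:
l(U) = 8 + U (l(U) = (6 + 2) + U = 8 + U)
P(k) = (5 + k)*(64 + k) (P(k) = (k + (8 - 3))*(k + 8**2) = (k + 5)*(k + 64) = (5 + k)*(64 + k))
35*P(36) = 35*(320 + 36**2 + 69*36) = 35*(320 + 1296 + 2484) = 35*4100 = 143500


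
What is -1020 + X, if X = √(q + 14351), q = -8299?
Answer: -1020 + 2*√1513 ≈ -942.21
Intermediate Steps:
X = 2*√1513 (X = √(-8299 + 14351) = √6052 = 2*√1513 ≈ 77.795)
-1020 + X = -1020 + 2*√1513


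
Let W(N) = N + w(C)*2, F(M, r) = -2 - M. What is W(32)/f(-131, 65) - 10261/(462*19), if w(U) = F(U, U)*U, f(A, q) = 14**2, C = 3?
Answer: -35600/30723 ≈ -1.1587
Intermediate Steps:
f(A, q) = 196
w(U) = U*(-2 - U) (w(U) = (-2 - U)*U = U*(-2 - U))
W(N) = -30 + N (W(N) = N - 1*3*(2 + 3)*2 = N - 1*3*5*2 = N - 15*2 = N - 30 = -30 + N)
W(32)/f(-131, 65) - 10261/(462*19) = (-30 + 32)/196 - 10261/(462*19) = 2*(1/196) - 10261/8778 = 1/98 - 10261*1/8778 = 1/98 - 10261/8778 = -35600/30723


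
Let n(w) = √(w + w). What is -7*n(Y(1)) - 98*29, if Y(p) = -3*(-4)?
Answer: -2842 - 14*√6 ≈ -2876.3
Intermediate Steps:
Y(p) = 12
n(w) = √2*√w (n(w) = √(2*w) = √2*√w)
-7*n(Y(1)) - 98*29 = -7*√2*√12 - 98*29 = -7*√2*2*√3 - 2842 = -14*√6 - 2842 = -2842 - 14*√6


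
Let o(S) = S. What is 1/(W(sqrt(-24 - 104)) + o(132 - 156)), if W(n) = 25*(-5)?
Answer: -1/149 ≈ -0.0067114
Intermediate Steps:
W(n) = -125
1/(W(sqrt(-24 - 104)) + o(132 - 156)) = 1/(-125 + (132 - 156)) = 1/(-125 - 24) = 1/(-149) = -1/149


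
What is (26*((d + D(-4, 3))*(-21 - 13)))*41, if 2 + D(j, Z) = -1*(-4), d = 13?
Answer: -543660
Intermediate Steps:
D(j, Z) = 2 (D(j, Z) = -2 - 1*(-4) = -2 + 4 = 2)
(26*((d + D(-4, 3))*(-21 - 13)))*41 = (26*((13 + 2)*(-21 - 13)))*41 = (26*(15*(-34)))*41 = (26*(-510))*41 = -13260*41 = -543660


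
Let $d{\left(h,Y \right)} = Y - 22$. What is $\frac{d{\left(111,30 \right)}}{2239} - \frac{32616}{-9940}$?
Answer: $\frac{18276686}{5563915} \approx 3.2849$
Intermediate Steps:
$d{\left(h,Y \right)} = -22 + Y$
$\frac{d{\left(111,30 \right)}}{2239} - \frac{32616}{-9940} = \frac{-22 + 30}{2239} - \frac{32616}{-9940} = 8 \cdot \frac{1}{2239} - - \frac{8154}{2485} = \frac{8}{2239} + \frac{8154}{2485} = \frac{18276686}{5563915}$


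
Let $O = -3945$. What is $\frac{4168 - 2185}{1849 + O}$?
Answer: $- \frac{1983}{2096} \approx -0.94609$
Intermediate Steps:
$\frac{4168 - 2185}{1849 + O} = \frac{4168 - 2185}{1849 - 3945} = \frac{1983}{-2096} = 1983 \left(- \frac{1}{2096}\right) = - \frac{1983}{2096}$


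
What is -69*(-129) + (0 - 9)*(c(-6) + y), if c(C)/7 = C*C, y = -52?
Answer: 7101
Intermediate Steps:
c(C) = 7*C² (c(C) = 7*(C*C) = 7*C²)
-69*(-129) + (0 - 9)*(c(-6) + y) = -69*(-129) + (0 - 9)*(7*(-6)² - 52) = 8901 - 9*(7*36 - 52) = 8901 - 9*(252 - 52) = 8901 - 9*200 = 8901 - 1800 = 7101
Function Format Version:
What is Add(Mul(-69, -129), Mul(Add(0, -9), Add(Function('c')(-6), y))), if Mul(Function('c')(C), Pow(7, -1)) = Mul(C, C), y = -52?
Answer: 7101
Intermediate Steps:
Function('c')(C) = Mul(7, Pow(C, 2)) (Function('c')(C) = Mul(7, Mul(C, C)) = Mul(7, Pow(C, 2)))
Add(Mul(-69, -129), Mul(Add(0, -9), Add(Function('c')(-6), y))) = Add(Mul(-69, -129), Mul(Add(0, -9), Add(Mul(7, Pow(-6, 2)), -52))) = Add(8901, Mul(-9, Add(Mul(7, 36), -52))) = Add(8901, Mul(-9, Add(252, -52))) = Add(8901, Mul(-9, 200)) = Add(8901, -1800) = 7101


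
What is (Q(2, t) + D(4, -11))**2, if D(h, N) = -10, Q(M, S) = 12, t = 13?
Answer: 4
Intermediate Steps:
(Q(2, t) + D(4, -11))**2 = (12 - 10)**2 = 2**2 = 4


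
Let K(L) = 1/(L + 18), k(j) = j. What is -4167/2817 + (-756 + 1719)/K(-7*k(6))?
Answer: -7234519/313 ≈ -23113.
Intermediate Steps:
K(L) = 1/(18 + L)
-4167/2817 + (-756 + 1719)/K(-7*k(6)) = -4167/2817 + (-756 + 1719)/(1/(18 - 7*6)) = -4167*1/2817 + 963/(1/(18 - 42)) = -463/313 + 963/(1/(-24)) = -463/313 + 963/(-1/24) = -463/313 + 963*(-24) = -463/313 - 23112 = -7234519/313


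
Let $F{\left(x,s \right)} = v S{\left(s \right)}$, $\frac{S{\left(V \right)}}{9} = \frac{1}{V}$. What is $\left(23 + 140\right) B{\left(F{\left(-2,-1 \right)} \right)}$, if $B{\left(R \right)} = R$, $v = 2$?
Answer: $-2934$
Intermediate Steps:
$S{\left(V \right)} = \frac{9}{V}$
$F{\left(x,s \right)} = \frac{18}{s}$ ($F{\left(x,s \right)} = 2 \frac{9}{s} = \frac{18}{s}$)
$\left(23 + 140\right) B{\left(F{\left(-2,-1 \right)} \right)} = \left(23 + 140\right) \frac{18}{-1} = 163 \cdot 18 \left(-1\right) = 163 \left(-18\right) = -2934$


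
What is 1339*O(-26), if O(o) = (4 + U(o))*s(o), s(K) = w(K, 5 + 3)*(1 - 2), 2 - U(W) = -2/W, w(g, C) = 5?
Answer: -39655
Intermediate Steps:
U(W) = 2 + 2/W (U(W) = 2 - (-2)/W = 2 + 2/W)
s(K) = -5 (s(K) = 5*(1 - 2) = 5*(-1) = -5)
O(o) = -30 - 10/o (O(o) = (4 + (2 + 2/o))*(-5) = (6 + 2/o)*(-5) = -30 - 10/o)
1339*O(-26) = 1339*(-30 - 10/(-26)) = 1339*(-30 - 10*(-1/26)) = 1339*(-30 + 5/13) = 1339*(-385/13) = -39655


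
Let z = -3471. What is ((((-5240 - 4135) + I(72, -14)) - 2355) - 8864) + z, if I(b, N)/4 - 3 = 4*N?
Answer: -24277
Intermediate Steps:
I(b, N) = 12 + 16*N (I(b, N) = 12 + 4*(4*N) = 12 + 16*N)
((((-5240 - 4135) + I(72, -14)) - 2355) - 8864) + z = ((((-5240 - 4135) + (12 + 16*(-14))) - 2355) - 8864) - 3471 = (((-9375 + (12 - 224)) - 2355) - 8864) - 3471 = (((-9375 - 212) - 2355) - 8864) - 3471 = ((-9587 - 2355) - 8864) - 3471 = (-11942 - 8864) - 3471 = -20806 - 3471 = -24277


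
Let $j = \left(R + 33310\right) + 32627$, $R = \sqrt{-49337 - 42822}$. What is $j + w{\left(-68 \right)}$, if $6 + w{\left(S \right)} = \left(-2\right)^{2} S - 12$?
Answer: $65647 + i \sqrt{92159} \approx 65647.0 + 303.58 i$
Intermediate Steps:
$w{\left(S \right)} = -18 + 4 S$ ($w{\left(S \right)} = -6 + \left(\left(-2\right)^{2} S - 12\right) = -6 + \left(4 S - 12\right) = -6 + \left(-12 + 4 S\right) = -18 + 4 S$)
$R = i \sqrt{92159}$ ($R = \sqrt{-92159} = i \sqrt{92159} \approx 303.58 i$)
$j = 65937 + i \sqrt{92159}$ ($j = \left(i \sqrt{92159} + 33310\right) + 32627 = \left(33310 + i \sqrt{92159}\right) + 32627 = 65937 + i \sqrt{92159} \approx 65937.0 + 303.58 i$)
$j + w{\left(-68 \right)} = \left(65937 + i \sqrt{92159}\right) + \left(-18 + 4 \left(-68\right)\right) = \left(65937 + i \sqrt{92159}\right) - 290 = 65647 + i \sqrt{92159}$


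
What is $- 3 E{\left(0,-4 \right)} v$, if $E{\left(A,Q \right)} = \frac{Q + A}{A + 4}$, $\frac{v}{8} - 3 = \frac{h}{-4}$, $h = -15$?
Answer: $162$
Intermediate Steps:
$v = 54$ ($v = 24 + 8 \left(- \frac{15}{-4}\right) = 24 + 8 \left(\left(-15\right) \left(- \frac{1}{4}\right)\right) = 24 + 8 \cdot \frac{15}{4} = 24 + 30 = 54$)
$E{\left(A,Q \right)} = \frac{A + Q}{4 + A}$
$- 3 E{\left(0,-4 \right)} v = - 3 \frac{0 - 4}{4 + 0} \cdot 54 = - 3 \cdot \frac{1}{4} \left(-4\right) 54 = \left(-3\right) \left(-1\right) 54 = 3 \cdot 54 = 162$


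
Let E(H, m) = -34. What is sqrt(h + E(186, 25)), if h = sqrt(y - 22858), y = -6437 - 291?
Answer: sqrt(-34 + I*sqrt(29586)) ≈ 8.4064 + 10.231*I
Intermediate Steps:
y = -6728
h = I*sqrt(29586) (h = sqrt(-6728 - 22858) = sqrt(-29586) = I*sqrt(29586) ≈ 172.01*I)
sqrt(h + E(186, 25)) = sqrt(I*sqrt(29586) - 34) = sqrt(-34 + I*sqrt(29586))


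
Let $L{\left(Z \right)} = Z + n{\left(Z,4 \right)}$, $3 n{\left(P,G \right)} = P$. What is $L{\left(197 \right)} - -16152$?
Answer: $\frac{49244}{3} \approx 16415.0$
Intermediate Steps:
$n{\left(P,G \right)} = \frac{P}{3}$
$L{\left(Z \right)} = \frac{4 Z}{3}$ ($L{\left(Z \right)} = Z + \frac{Z}{3} = \frac{4 Z}{3}$)
$L{\left(197 \right)} - -16152 = \frac{4}{3} \cdot 197 - -16152 = \frac{788}{3} + 16152 = \frac{49244}{3}$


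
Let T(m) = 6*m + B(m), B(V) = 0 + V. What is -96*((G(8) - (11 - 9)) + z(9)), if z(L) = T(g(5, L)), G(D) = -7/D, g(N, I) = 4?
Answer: -2412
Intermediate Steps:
B(V) = V
T(m) = 7*m (T(m) = 6*m + m = 7*m)
z(L) = 28 (z(L) = 7*4 = 28)
-96*((G(8) - (11 - 9)) + z(9)) = -96*((-7/8 - (11 - 9)) + 28) = -96*((-7*⅛ - 1*2) + 28) = -96*((-7/8 - 2) + 28) = -96*(-23/8 + 28) = -96*201/8 = -2412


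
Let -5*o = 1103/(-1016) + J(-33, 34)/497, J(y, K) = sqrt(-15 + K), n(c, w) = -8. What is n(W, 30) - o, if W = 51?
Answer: -41743/5080 + sqrt(19)/2485 ≈ -8.2154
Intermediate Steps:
o = 1103/5080 - sqrt(19)/2485 (o = -(1103/(-1016) + sqrt(-15 + 34)/497)/5 = -(1103*(-1/1016) + sqrt(19)*(1/497))/5 = -(-1103/1016 + sqrt(19)/497)/5 = 1103/5080 - sqrt(19)/2485 ≈ 0.21537)
n(W, 30) - o = -8 - (1103/5080 - sqrt(19)/2485) = -8 + (-1103/5080 + sqrt(19)/2485) = -41743/5080 + sqrt(19)/2485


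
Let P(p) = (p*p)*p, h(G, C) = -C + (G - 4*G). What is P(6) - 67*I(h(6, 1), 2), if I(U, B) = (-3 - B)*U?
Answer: -6149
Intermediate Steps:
h(G, C) = -C - 3*G
I(U, B) = U*(-3 - B)
P(p) = p**3 (P(p) = p**2*p = p**3)
P(6) - 67*I(h(6, 1), 2) = 6**3 - (-67)*(-1*1 - 3*6)*(3 + 2) = 216 - (-67)*(-1 - 18)*5 = 216 - (-67)*(-19)*5 = 216 - 67*95 = 216 - 6365 = -6149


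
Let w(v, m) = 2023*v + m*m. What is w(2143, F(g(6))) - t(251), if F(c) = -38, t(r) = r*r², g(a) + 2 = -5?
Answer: -11476518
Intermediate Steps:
g(a) = -7 (g(a) = -2 - 5 = -7)
t(r) = r³
w(v, m) = m² + 2023*v (w(v, m) = 2023*v + m² = m² + 2023*v)
w(2143, F(g(6))) - t(251) = ((-38)² + 2023*2143) - 1*251³ = (1444 + 4335289) - 1*15813251 = 4336733 - 15813251 = -11476518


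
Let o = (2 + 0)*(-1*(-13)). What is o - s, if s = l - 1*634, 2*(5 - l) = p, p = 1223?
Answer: 2533/2 ≈ 1266.5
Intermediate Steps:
o = 26 (o = 2*13 = 26)
l = -1213/2 (l = 5 - 1/2*1223 = 5 - 1223/2 = -1213/2 ≈ -606.50)
s = -2481/2 (s = -1213/2 - 1*634 = -1213/2 - 634 = -2481/2 ≈ -1240.5)
o - s = 26 - 1*(-2481/2) = 26 + 2481/2 = 2533/2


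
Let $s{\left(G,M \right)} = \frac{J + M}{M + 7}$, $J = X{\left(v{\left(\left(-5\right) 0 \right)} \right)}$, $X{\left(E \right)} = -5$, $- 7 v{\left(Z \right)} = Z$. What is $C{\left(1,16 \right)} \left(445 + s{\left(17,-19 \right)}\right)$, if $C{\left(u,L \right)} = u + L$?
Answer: $7599$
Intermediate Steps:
$v{\left(Z \right)} = - \frac{Z}{7}$
$J = -5$
$C{\left(u,L \right)} = L + u$
$s{\left(G,M \right)} = \frac{-5 + M}{7 + M}$ ($s{\left(G,M \right)} = \frac{-5 + M}{M + 7} = \frac{-5 + M}{7 + M}$)
$C{\left(1,16 \right)} \left(445 + s{\left(17,-19 \right)}\right) = \left(16 + 1\right) \left(445 + \frac{-5 - 19}{7 - 19}\right) = 17 \left(445 + \frac{1}{-12} \left(-24\right)\right) = 17 \left(445 - -2\right) = 17 \left(445 + 2\right) = 17 \cdot 447 = 7599$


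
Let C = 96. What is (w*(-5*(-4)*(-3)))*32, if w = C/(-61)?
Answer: 184320/61 ≈ 3021.6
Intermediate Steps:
w = -96/61 (w = 96/(-61) = 96*(-1/61) = -96/61 ≈ -1.5738)
(w*(-5*(-4)*(-3)))*32 = -96*(-5*(-4))*(-3)/61*32 = -1920*(-3)/61*32 = -96/61*(-60)*32 = (5760/61)*32 = 184320/61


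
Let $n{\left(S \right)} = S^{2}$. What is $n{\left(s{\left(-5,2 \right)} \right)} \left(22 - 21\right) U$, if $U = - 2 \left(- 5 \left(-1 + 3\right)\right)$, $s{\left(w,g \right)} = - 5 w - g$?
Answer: $10580$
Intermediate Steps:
$s{\left(w,g \right)} = - g - 5 w$
$U = 20$ ($U = - 2 \left(\left(-5\right) 2\right) = \left(-2\right) \left(-10\right) = 20$)
$n{\left(s{\left(-5,2 \right)} \right)} \left(22 - 21\right) U = \left(\left(-1\right) 2 - -25\right)^{2} \left(22 - 21\right) 20 = \left(-2 + 25\right)^{2} \cdot 1 \cdot 20 = 23^{2} \cdot 1 \cdot 20 = 529 \cdot 1 \cdot 20 = 529 \cdot 20 = 10580$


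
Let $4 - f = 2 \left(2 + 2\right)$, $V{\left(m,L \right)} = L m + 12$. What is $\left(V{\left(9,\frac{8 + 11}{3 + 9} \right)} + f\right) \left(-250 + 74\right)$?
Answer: $-3916$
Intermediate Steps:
$V{\left(m,L \right)} = 12 + L m$
$f = -4$ ($f = 4 - 2 \left(2 + 2\right) = 4 - 2 \cdot 4 = 4 - 8 = -4$)
$\left(V{\left(9,\frac{8 + 11}{3 + 9} \right)} + f\right) \left(-250 + 74\right) = \left(\left(12 + \frac{8 + 11}{3 + 9} \cdot 9\right) - 4\right) \left(-250 + 74\right) = \left(\left(12 + \frac{19}{12} \cdot 9\right) - 4\right) \left(-176\right) = \left(\left(12 + \frac{57}{4}\right) - 4\right) \left(-176\right) = \left(\frac{105}{4} - 4\right) \left(-176\right) = \frac{89}{4} \left(-176\right) = -3916$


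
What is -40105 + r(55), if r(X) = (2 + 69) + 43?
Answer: -39991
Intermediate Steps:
r(X) = 114 (r(X) = 71 + 43 = 114)
-40105 + r(55) = -40105 + 114 = -39991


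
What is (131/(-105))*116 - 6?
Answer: -15826/105 ≈ -150.72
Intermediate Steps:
(131/(-105))*116 - 6 = (131*(-1/105))*116 - 6 = -131/105*116 - 6 = -15196/105 - 6 = -15826/105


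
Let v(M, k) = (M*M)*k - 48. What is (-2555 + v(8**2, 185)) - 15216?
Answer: 739941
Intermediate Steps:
v(M, k) = -48 + k*M**2 (v(M, k) = M**2*k - 48 = k*M**2 - 48 = -48 + k*M**2)
(-2555 + v(8**2, 185)) - 15216 = (-2555 + (-48 + 185*(8**2)**2)) - 15216 = (-2555 + (-48 + 185*64**2)) - 15216 = (-2555 + (-48 + 185*4096)) - 15216 = (-2555 + (-48 + 757760)) - 15216 = (-2555 + 757712) - 15216 = 755157 - 15216 = 739941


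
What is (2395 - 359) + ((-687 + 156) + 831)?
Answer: 2336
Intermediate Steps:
(2395 - 359) + ((-687 + 156) + 831) = 2036 + (-531 + 831) = 2036 + 300 = 2336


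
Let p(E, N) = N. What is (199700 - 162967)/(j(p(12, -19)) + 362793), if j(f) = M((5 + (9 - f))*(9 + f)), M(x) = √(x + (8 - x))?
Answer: 13326475269/131618760841 - 73466*√2/131618760841 ≈ 0.10125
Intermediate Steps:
M(x) = 2*√2 (M(x) = √8 = 2*√2)
j(f) = 2*√2
(199700 - 162967)/(j(p(12, -19)) + 362793) = (199700 - 162967)/(2*√2 + 362793) = 36733/(362793 + 2*√2)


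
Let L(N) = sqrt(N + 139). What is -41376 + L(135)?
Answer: -41376 + sqrt(274) ≈ -41359.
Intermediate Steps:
L(N) = sqrt(139 + N)
-41376 + L(135) = -41376 + sqrt(139 + 135) = -41376 + sqrt(274)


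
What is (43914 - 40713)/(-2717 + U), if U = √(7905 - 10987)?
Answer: -8697117/7385171 - 3201*I*√3082/7385171 ≈ -1.1776 - 0.024063*I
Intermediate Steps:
U = I*√3082 (U = √(-3082) = I*√3082 ≈ 55.516*I)
(43914 - 40713)/(-2717 + U) = (43914 - 40713)/(-2717 + I*√3082) = 3201/(-2717 + I*√3082)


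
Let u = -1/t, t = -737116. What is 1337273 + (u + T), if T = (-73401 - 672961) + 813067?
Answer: 1034894647449/737116 ≈ 1.4040e+6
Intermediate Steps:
T = 66705 (T = -746362 + 813067 = 66705)
u = 1/737116 (u = -1/(-737116) = -1*(-1/737116) = 1/737116 ≈ 1.3566e-6)
1337273 + (u + T) = 1337273 + (1/737116 + 66705) = 1337273 + 49169322781/737116 = 1034894647449/737116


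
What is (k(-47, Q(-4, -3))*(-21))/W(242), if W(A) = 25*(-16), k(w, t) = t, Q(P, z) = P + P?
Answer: -21/50 ≈ -0.42000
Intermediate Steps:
Q(P, z) = 2*P
W(A) = -400
(k(-47, Q(-4, -3))*(-21))/W(242) = ((2*(-4))*(-21))/(-400) = -8*(-21)*(-1/400) = 168*(-1/400) = -21/50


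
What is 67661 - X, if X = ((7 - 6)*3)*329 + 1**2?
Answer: 66673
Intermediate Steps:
X = 988 (X = (1*3)*329 + 1 = 3*329 + 1 = 987 + 1 = 988)
67661 - X = 67661 - 1*988 = 67661 - 988 = 66673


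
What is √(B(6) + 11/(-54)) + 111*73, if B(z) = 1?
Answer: 8103 + √258/18 ≈ 8103.9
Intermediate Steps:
√(B(6) + 11/(-54)) + 111*73 = √(1 + 11/(-54)) + 111*73 = √(1 + 11*(-1/54)) + 8103 = √(1 - 11/54) + 8103 = √(43/54) + 8103 = √258/18 + 8103 = 8103 + √258/18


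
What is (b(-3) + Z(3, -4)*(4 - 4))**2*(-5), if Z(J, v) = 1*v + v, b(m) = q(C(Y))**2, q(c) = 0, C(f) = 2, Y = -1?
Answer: 0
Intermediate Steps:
b(m) = 0 (b(m) = 0**2 = 0)
Z(J, v) = 2*v (Z(J, v) = v + v = 2*v)
(b(-3) + Z(3, -4)*(4 - 4))**2*(-5) = (0 + (2*(-4))*(4 - 4))**2*(-5) = (0 - 8*0)**2*(-5) = (0 + 0)**2*(-5) = 0**2*(-5) = 0*(-5) = 0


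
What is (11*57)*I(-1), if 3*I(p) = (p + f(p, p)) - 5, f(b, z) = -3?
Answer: -1881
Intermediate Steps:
I(p) = -8/3 + p/3 (I(p) = ((p - 3) - 5)/3 = ((-3 + p) - 5)/3 = (-8 + p)/3 = -8/3 + p/3)
(11*57)*I(-1) = (11*57)*(-8/3 + (1/3)*(-1)) = 627*(-8/3 - 1/3) = 627*(-3) = -1881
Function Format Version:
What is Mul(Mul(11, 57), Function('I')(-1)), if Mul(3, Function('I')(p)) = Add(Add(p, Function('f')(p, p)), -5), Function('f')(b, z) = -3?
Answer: -1881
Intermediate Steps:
Function('I')(p) = Add(Rational(-8, 3), Mul(Rational(1, 3), p)) (Function('I')(p) = Mul(Rational(1, 3), Add(Add(p, -3), -5)) = Mul(Rational(1, 3), Add(Add(-3, p), -5)) = Mul(Rational(1, 3), Add(-8, p)) = Add(Rational(-8, 3), Mul(Rational(1, 3), p)))
Mul(Mul(11, 57), Function('I')(-1)) = Mul(Mul(11, 57), Add(Rational(-8, 3), Mul(Rational(1, 3), -1))) = Mul(627, Add(Rational(-8, 3), Rational(-1, 3))) = Mul(627, -3) = -1881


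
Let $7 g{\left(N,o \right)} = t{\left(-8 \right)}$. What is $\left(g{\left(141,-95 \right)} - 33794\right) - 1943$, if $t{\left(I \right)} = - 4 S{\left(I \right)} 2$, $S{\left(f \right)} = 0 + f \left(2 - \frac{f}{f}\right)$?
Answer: $- \frac{250095}{7} \approx -35728.0$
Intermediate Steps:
$S{\left(f \right)} = f$ ($S{\left(f \right)} = 0 + f \left(2 - 1\right) = 0 + f 1 = 0 + f = f$)
$t{\left(I \right)} = - 8 I$ ($t{\left(I \right)} = - 4 I 2 = - 8 I$)
$g{\left(N,o \right)} = \frac{64}{7}$ ($g{\left(N,o \right)} = \frac{\left(-8\right) \left(-8\right)}{7} = \frac{1}{7} \cdot 64 = \frac{64}{7}$)
$\left(g{\left(141,-95 \right)} - 33794\right) - 1943 = \left(\frac{64}{7} - 33794\right) - 1943 = - \frac{236494}{7} - 1943 = - \frac{250095}{7}$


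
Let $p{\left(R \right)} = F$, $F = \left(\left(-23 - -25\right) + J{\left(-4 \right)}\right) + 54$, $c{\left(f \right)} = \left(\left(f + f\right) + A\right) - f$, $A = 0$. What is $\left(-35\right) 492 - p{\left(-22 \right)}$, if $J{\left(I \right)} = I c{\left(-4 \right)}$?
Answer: $-17292$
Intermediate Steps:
$c{\left(f \right)} = f$ ($c{\left(f \right)} = \left(\left(f + f\right) + 0\right) - f = \left(2 f + 0\right) - f = 2 f - f = f$)
$J{\left(I \right)} = - 4 I$ ($J{\left(I \right)} = I \left(-4\right) = - 4 I$)
$F = 72$ ($F = \left(\left(-23 - -25\right) - -16\right) + 54 = \left(\left(-23 + 25\right) + 16\right) + 54 = \left(2 + 16\right) + 54 = 18 + 54 = 72$)
$p{\left(R \right)} = 72$
$\left(-35\right) 492 - p{\left(-22 \right)} = \left(-35\right) 492 - 72 = -17220 - 72 = -17292$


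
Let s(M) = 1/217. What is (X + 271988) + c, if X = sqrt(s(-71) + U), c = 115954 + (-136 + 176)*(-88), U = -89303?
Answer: 384422 + 25*I*sqrt(6728302)/217 ≈ 3.8442e+5 + 298.84*I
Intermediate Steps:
s(M) = 1/217
c = 112434 (c = 115954 + 40*(-88) = 115954 - 3520 = 112434)
X = 25*I*sqrt(6728302)/217 (X = sqrt(1/217 - 89303) = sqrt(-19378750/217) = 25*I*sqrt(6728302)/217 ≈ 298.84*I)
(X + 271988) + c = (25*I*sqrt(6728302)/217 + 271988) + 112434 = (271988 + 25*I*sqrt(6728302)/217) + 112434 = 384422 + 25*I*sqrt(6728302)/217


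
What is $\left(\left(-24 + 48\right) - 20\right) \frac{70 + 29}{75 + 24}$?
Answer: $4$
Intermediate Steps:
$\left(\left(-24 + 48\right) - 20\right) \frac{70 + 29}{75 + 24} = \left(24 - 20\right) \frac{99}{99} = 4 \cdot 99 \cdot \frac{1}{99} = 4 \cdot 1 = 4$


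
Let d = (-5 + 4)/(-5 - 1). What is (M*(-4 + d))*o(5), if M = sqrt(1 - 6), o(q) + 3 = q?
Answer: -23*I*sqrt(5)/3 ≈ -17.143*I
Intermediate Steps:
o(q) = -3 + q
M = I*sqrt(5) (M = sqrt(-5) = I*sqrt(5) ≈ 2.2361*I)
d = 1/6 (d = -1/(-6) = -1*(-1/6) = 1/6 ≈ 0.16667)
(M*(-4 + d))*o(5) = ((I*sqrt(5))*(-4 + 1/6))*(-3 + 5) = ((I*sqrt(5))*(-23/6))*2 = -23*I*sqrt(5)/6*2 = -23*I*sqrt(5)/3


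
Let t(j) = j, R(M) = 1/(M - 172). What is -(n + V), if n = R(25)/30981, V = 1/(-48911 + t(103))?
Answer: 4603015/222281735256 ≈ 2.0708e-5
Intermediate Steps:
R(M) = 1/(-172 + M)
V = -1/48808 (V = 1/(-48911 + 103) = 1/(-48808) = -1/48808 ≈ -2.0488e-5)
n = -1/4554207 (n = 1/((-172 + 25)*30981) = (1/30981)/(-147) = -1/147*1/30981 = -1/4554207 ≈ -2.1958e-7)
-(n + V) = -(-1/4554207 - 1/48808) = -1*(-4603015/222281735256) = 4603015/222281735256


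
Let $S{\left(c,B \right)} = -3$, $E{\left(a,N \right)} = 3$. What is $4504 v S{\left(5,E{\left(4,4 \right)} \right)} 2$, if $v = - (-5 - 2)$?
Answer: $-189168$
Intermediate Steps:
$v = 7$ ($v = \left(-1\right) \left(-7\right) = 7$)
$4504 v S{\left(5,E{\left(4,4 \right)} \right)} 2 = 4504 \cdot 7 \left(-3\right) 2 = 4504 \left(\left(-21\right) 2\right) = 4504 \left(-42\right) = -189168$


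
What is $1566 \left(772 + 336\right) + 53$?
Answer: $1735181$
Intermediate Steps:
$1566 \left(772 + 336\right) + 53 = 1566 \cdot 1108 + 53 = 1735128 + 53 = 1735181$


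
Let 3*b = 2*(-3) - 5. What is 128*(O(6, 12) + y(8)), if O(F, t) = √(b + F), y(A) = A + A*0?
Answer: 1024 + 128*√21/3 ≈ 1219.5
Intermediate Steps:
b = -11/3 (b = (2*(-3) - 5)/3 = (-6 - 5)/3 = (⅓)*(-11) = -11/3 ≈ -3.6667)
y(A) = A (y(A) = A + 0 = A)
O(F, t) = √(-11/3 + F)
128*(O(6, 12) + y(8)) = 128*(√(-33 + 9*6)/3 + 8) = 128*(√(-33 + 54)/3 + 8) = 128*(√21/3 + 8) = 128*(8 + √21/3) = 1024 + 128*√21/3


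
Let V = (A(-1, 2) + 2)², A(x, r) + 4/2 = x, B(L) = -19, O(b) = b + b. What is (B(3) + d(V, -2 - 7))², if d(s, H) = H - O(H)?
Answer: 100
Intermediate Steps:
O(b) = 2*b
A(x, r) = -2 + x
V = 1 (V = ((-2 - 1) + 2)² = (-3 + 2)² = (-1)² = 1)
d(s, H) = -H (d(s, H) = H - 2*H = -H)
(B(3) + d(V, -2 - 7))² = (-19 - (-2 - 7))² = (-19 - 1*(-9))² = (-19 + 9)² = (-10)² = 100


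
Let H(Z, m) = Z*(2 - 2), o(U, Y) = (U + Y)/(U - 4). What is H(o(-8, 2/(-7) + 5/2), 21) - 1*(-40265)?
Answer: 40265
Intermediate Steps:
o(U, Y) = (U + Y)/(-4 + U)
H(Z, m) = 0 (H(Z, m) = Z*0 = 0)
H(o(-8, 2/(-7) + 5/2), 21) - 1*(-40265) = 0 - 1*(-40265) = 0 + 40265 = 40265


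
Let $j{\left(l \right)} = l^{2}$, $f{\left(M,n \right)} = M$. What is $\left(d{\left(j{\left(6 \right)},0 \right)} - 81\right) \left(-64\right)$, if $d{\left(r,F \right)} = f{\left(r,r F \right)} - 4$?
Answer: $3136$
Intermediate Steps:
$d{\left(r,F \right)} = -4 + r$ ($d{\left(r,F \right)} = r - 4 = -4 + r$)
$\left(d{\left(j{\left(6 \right)},0 \right)} - 81\right) \left(-64\right) = \left(\left(-4 + 6^{2}\right) - 81\right) \left(-64\right) = \left(\left(-4 + 36\right) - 81\right) \left(-64\right) = \left(32 - 81\right) \left(-64\right) = \left(-49\right) \left(-64\right) = 3136$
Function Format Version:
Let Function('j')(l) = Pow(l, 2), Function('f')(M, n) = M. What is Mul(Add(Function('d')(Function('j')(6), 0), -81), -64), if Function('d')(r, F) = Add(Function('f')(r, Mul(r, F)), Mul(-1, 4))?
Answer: 3136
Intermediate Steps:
Function('d')(r, F) = Add(-4, r) (Function('d')(r, F) = Add(r, Mul(-1, 4)) = Add(r, -4) = Add(-4, r))
Mul(Add(Function('d')(Function('j')(6), 0), -81), -64) = Mul(Add(Add(-4, Pow(6, 2)), -81), -64) = Mul(Add(Add(-4, 36), -81), -64) = Mul(Add(32, -81), -64) = Mul(-49, -64) = 3136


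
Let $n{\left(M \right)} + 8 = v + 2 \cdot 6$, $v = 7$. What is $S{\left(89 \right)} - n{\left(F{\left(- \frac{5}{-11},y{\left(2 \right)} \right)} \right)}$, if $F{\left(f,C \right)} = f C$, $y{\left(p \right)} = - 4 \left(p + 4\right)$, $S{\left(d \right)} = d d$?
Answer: $7910$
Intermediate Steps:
$S{\left(d \right)} = d^{2}$
$y{\left(p \right)} = -16 - 4 p$ ($y{\left(p \right)} = - 4 \left(4 + p\right) = -16 - 4 p$)
$F{\left(f,C \right)} = C f$
$n{\left(M \right)} = 11$ ($n{\left(M \right)} = -8 + \left(7 + 2 \cdot 6\right) = -8 + \left(7 + 12\right) = -8 + 19 = 11$)
$S{\left(89 \right)} - n{\left(F{\left(- \frac{5}{-11},y{\left(2 \right)} \right)} \right)} = 89^{2} - 11 = 7921 - 11 = 7910$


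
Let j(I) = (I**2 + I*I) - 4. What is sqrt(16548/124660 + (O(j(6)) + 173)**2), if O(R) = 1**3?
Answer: sqrt(29405912673705)/31165 ≈ 174.00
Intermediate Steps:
j(I) = -4 + 2*I**2 (j(I) = (I**2 + I**2) - 4 = 2*I**2 - 4 = -4 + 2*I**2)
O(R) = 1
sqrt(16548/124660 + (O(j(6)) + 173)**2) = sqrt(16548/124660 + (1 + 173)**2) = sqrt(16548*(1/124660) + 174**2) = sqrt(4137/31165 + 30276) = sqrt(943555677/31165) = sqrt(29405912673705)/31165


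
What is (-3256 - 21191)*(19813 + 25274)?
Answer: -1102241889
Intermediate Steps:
(-3256 - 21191)*(19813 + 25274) = -24447*45087 = -1102241889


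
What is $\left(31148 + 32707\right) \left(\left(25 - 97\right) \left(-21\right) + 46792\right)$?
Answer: $3084451920$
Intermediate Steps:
$\left(31148 + 32707\right) \left(\left(25 - 97\right) \left(-21\right) + 46792\right) = 63855 \left(\left(-72\right) \left(-21\right) + 46792\right) = 63855 \left(1512 + 46792\right) = 63855 \cdot 48304 = 3084451920$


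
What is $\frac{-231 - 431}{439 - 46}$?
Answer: $- \frac{662}{393} \approx -1.6845$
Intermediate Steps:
$\frac{-231 - 431}{439 - 46} = - \frac{662}{439 - 46} = - \frac{662}{393}$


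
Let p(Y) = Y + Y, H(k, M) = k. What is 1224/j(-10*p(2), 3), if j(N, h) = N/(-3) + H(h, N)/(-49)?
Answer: 179928/1951 ≈ 92.224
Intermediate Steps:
p(Y) = 2*Y
j(N, h) = -N/3 - h/49 (j(N, h) = N/(-3) + h/(-49) = N*(-1/3) + h*(-1/49) = -N/3 - h/49)
1224/j(-10*p(2), 3) = 1224/(-(-10)*2*2/3 - 1/49*3) = 1224/(-(-10)*4/3 - 3/49) = 1224/(-1/3*(-40) - 3/49) = 1224/(40/3 - 3/49) = 1224/(1951/147) = 1224*(147/1951) = 179928/1951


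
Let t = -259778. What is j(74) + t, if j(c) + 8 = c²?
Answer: -254310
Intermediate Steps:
j(c) = -8 + c²
j(74) + t = (-8 + 74²) - 259778 = (-8 + 5476) - 259778 = 5468 - 259778 = -254310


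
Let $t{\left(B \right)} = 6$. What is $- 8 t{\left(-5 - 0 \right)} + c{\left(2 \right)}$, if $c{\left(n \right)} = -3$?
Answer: $-51$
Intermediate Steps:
$- 8 t{\left(-5 - 0 \right)} + c{\left(2 \right)} = \left(-8\right) 6 - 3 = -48 - 3 = -51$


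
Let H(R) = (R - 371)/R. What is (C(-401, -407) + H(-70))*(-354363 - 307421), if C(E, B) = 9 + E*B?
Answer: -540089532916/5 ≈ -1.0802e+11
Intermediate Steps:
H(R) = (-371 + R)/R
C(E, B) = 9 + B*E
(C(-401, -407) + H(-70))*(-354363 - 307421) = ((9 - 407*(-401)) + (-371 - 70)/(-70))*(-354363 - 307421) = ((9 + 163207) - 1/70*(-441))*(-661784) = (163216 + 63/10)*(-661784) = (1632223/10)*(-661784) = -540089532916/5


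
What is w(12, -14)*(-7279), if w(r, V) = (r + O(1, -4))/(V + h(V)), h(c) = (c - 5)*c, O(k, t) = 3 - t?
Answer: -138301/252 ≈ -548.81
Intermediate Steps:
h(c) = c*(-5 + c) (h(c) = (-5 + c)*c = c*(-5 + c))
w(r, V) = (7 + r)/(V + V*(-5 + V)) (w(r, V) = (r + (3 - 1*(-4)))/(V + V*(-5 + V)) = (r + (3 + 4))/(V + V*(-5 + V)) = (r + 7)/(V + V*(-5 + V)) = (7 + r)/(V + V*(-5 + V)))
w(12, -14)*(-7279) = ((7 + 12)/((-14)*(-4 - 14)))*(-7279) = -1/14*19/(-18)*(-7279) = -1/14*(-1/18)*19*(-7279) = (19/252)*(-7279) = -138301/252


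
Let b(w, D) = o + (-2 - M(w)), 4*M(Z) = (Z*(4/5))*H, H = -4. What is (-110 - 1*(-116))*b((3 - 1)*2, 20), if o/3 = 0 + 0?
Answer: 36/5 ≈ 7.2000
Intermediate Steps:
o = 0 (o = 3*(0 + 0) = 3*0 = 0)
M(Z) = -4*Z/5 (M(Z) = ((Z*(4/5))*(-4))/4 = ((Z*(4*(⅕)))*(-4))/4 = ((Z*(⅘))*(-4))/4 = ((4*Z/5)*(-4))/4 = (-16*Z/5)/4 = -4*Z/5)
b(w, D) = -2 + 4*w/5 (b(w, D) = 0 + (-2 - (-4)*w/5) = 0 + (-2 + 4*w/5) = -2 + 4*w/5)
(-110 - 1*(-116))*b((3 - 1)*2, 20) = (-110 - 1*(-116))*(-2 + 4*((3 - 1)*2)/5) = (-110 + 116)*(-2 + 4*(2*2)/5) = 6*(-2 + (⅘)*4) = 6*(-2 + 16/5) = 6*(6/5) = 36/5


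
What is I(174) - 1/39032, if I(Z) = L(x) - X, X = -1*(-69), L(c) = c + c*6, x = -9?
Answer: -5152225/39032 ≈ -132.00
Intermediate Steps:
L(c) = 7*c (L(c) = c + 6*c = 7*c)
X = 69
I(Z) = -132 (I(Z) = 7*(-9) - 1*69 = -63 - 69 = -132)
I(174) - 1/39032 = -132 - 1/39032 = -5152225/39032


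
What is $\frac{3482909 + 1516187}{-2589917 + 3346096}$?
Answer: $\frac{4999096}{756179} \approx 6.611$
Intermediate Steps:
$\frac{3482909 + 1516187}{-2589917 + 3346096} = \frac{4999096}{756179}$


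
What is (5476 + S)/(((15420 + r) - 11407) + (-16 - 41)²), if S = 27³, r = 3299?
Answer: 25159/10561 ≈ 2.3823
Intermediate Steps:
S = 19683
(5476 + S)/(((15420 + r) - 11407) + (-16 - 41)²) = (5476 + 19683)/(((15420 + 3299) - 11407) + (-16 - 41)²) = 25159/((18719 - 11407) + (-57)²) = 25159/(7312 + 3249) = 25159/10561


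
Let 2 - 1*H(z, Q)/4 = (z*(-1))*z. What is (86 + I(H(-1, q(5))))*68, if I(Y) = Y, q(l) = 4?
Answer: 6664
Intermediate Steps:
H(z, Q) = 8 + 4*z**2 (H(z, Q) = 8 - 4*z*(-1)*z = 8 - 4*(-z)*z = 8 - (-4)*z**2 = 8 + 4*z**2)
(86 + I(H(-1, q(5))))*68 = (86 + (8 + 4*(-1)**2))*68 = (86 + (8 + 4*1))*68 = (86 + (8 + 4))*68 = (86 + 12)*68 = 98*68 = 6664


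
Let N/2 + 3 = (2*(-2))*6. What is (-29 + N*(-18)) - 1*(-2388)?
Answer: 3331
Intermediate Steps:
N = -54 (N = -6 + 2*((2*(-2))*6) = -6 + 2*(-4*6) = -6 + 2*(-24) = -6 - 48 = -54)
(-29 + N*(-18)) - 1*(-2388) = (-29 - 54*(-18)) - 1*(-2388) = (-29 + 972) + 2388 = 943 + 2388 = 3331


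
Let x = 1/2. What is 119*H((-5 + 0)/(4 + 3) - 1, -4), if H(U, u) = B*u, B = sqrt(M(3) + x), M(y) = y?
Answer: -238*sqrt(14) ≈ -890.51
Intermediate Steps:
x = 1/2 (x = 1*(1/2) = 1/2 ≈ 0.50000)
B = sqrt(14)/2 (B = sqrt(3 + 1/2) = sqrt(7/2) = sqrt(14)/2 ≈ 1.8708)
H(U, u) = u*sqrt(14)/2 (H(U, u) = (sqrt(14)/2)*u = u*sqrt(14)/2)
119*H((-5 + 0)/(4 + 3) - 1, -4) = 119*((1/2)*(-4)*sqrt(14)) = 119*(-2*sqrt(14)) = -238*sqrt(14)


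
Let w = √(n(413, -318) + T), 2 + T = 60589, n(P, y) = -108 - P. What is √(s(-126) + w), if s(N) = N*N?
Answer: √(15876 + 3*√6674) ≈ 126.97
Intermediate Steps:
T = 60587 (T = -2 + 60589 = 60587)
s(N) = N²
w = 3*√6674 (w = √((-108 - 1*413) + 60587) = √((-108 - 413) + 60587) = √(-521 + 60587) = √60066 = 3*√6674 ≈ 245.08)
√(s(-126) + w) = √((-126)² + 3*√6674) = √(15876 + 3*√6674)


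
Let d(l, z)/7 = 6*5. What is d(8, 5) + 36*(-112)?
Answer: -3822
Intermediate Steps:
d(l, z) = 210 (d(l, z) = 7*(6*5) = 7*30 = 210)
d(8, 5) + 36*(-112) = 210 + 36*(-112) = 210 - 4032 = -3822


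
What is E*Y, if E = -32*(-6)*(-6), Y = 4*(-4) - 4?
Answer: 23040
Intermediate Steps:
Y = -20 (Y = -16 - 4 = -20)
E = -1152 (E = 192*(-6) = -1152)
E*Y = -1152*(-20) = 23040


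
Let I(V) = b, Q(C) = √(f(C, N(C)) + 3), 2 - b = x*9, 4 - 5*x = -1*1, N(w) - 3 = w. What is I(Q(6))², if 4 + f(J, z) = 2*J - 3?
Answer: 49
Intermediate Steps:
N(w) = 3 + w
x = 1 (x = ⅘ - (-1)/5 = ⅘ - ⅕*(-1) = ⅘ + ⅕ = 1)
f(J, z) = -7 + 2*J (f(J, z) = -4 + (2*J - 3) = -4 + (-3 + 2*J) = -7 + 2*J)
b = -7 (b = 2 - 9 = -7)
Q(C) = √(-4 + 2*C) (Q(C) = √((-7 + 2*C) + 3) = √(-4 + 2*C))
I(V) = -7
I(Q(6))² = (-7)² = 49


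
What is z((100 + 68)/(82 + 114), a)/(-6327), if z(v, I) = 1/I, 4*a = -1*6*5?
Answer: 2/94905 ≈ 2.1074e-5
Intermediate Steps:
a = -15/2 (a = (-1*6*5)/4 = (-6*5)/4 = (¼)*(-30) = -15/2 ≈ -7.5000)
z((100 + 68)/(82 + 114), a)/(-6327) = 1/(-15/2*(-6327)) = -2/15*(-1/6327) = 2/94905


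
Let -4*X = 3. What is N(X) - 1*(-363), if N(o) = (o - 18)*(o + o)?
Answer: 3129/8 ≈ 391.13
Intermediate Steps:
X = -3/4 (X = -1/4*3 = -3/4 ≈ -0.75000)
N(o) = 2*o*(-18 + o) (N(o) = (-18 + o)*(2*o) = 2*o*(-18 + o))
N(X) - 1*(-363) = 2*(-3/4)*(-18 - 3/4) - 1*(-363) = 2*(-3/4)*(-75/4) + 363 = 225/8 + 363 = 3129/8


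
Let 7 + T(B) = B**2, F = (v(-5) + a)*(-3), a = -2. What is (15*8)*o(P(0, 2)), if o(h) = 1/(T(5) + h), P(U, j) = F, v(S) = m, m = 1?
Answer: 40/7 ≈ 5.7143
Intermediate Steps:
v(S) = 1
F = 3 (F = (1 - 2)*(-3) = -1*(-3) = 3)
P(U, j) = 3
T(B) = -7 + B**2
o(h) = 1/(18 + h) (o(h) = 1/((-7 + 5**2) + h) = 1/((-7 + 25) + h) = 1/(18 + h))
(15*8)*o(P(0, 2)) = (15*8)/(18 + 3) = 120/21 = 120*(1/21) = 40/7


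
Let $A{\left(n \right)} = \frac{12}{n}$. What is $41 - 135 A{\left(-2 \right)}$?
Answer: $851$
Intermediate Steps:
$41 - 135 A{\left(-2 \right)} = 41 - 135 \frac{12}{-2} = 41 - 135 \cdot 12 \left(- \frac{1}{2}\right) = 41 - -810 = 41 + 810 = 851$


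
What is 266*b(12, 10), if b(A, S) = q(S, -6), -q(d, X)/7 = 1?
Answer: -1862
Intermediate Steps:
q(d, X) = -7 (q(d, X) = -7*1 = -7)
b(A, S) = -7
266*b(12, 10) = 266*(-7) = -1862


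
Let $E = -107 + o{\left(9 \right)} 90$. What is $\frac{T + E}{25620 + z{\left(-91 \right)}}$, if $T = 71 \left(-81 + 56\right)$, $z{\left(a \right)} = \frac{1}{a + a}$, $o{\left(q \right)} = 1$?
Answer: $- \frac{326144}{4662839} \approx -0.069945$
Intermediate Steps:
$z{\left(a \right)} = \frac{1}{2 a}$
$T = -1775$ ($T = 71 \left(-25\right) = -1775$)
$E = -17$ ($E = -107 + 1 \cdot 90 = -107 + 90 = -17$)
$\frac{T + E}{25620 + z{\left(-91 \right)}} = \frac{-1775 - 17}{25620 + \frac{1}{2 \left(-91\right)}} = - \frac{1792}{25620 + \frac{1}{2} \left(- \frac{1}{91}\right)} = - \frac{1792}{25620 - \frac{1}{182}} = - \frac{1792}{\frac{4662839}{182}} = \left(-1792\right) \frac{182}{4662839} = - \frac{326144}{4662839}$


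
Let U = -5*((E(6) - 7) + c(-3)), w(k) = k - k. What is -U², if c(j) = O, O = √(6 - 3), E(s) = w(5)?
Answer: -1300 + 350*√3 ≈ -693.78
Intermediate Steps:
w(k) = 0
E(s) = 0
O = √3 ≈ 1.7320
c(j) = √3
U = 35 - 5*√3 (U = -5*((0 - 7) + √3) = -5*(-7 + √3) = 35 - 5*√3 ≈ 26.340)
-U² = -(35 - 5*√3)²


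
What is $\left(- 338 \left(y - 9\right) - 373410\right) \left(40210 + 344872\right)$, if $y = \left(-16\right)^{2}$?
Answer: $-175942425472$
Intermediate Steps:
$y = 256$
$\left(- 338 \left(y - 9\right) - 373410\right) \left(40210 + 344872\right) = \left(- 338 \left(256 - 9\right) - 373410\right) \left(40210 + 344872\right) = \left(\left(-338\right) 247 - 373410\right) 385082 = \left(-83486 - 373410\right) 385082 = \left(-456896\right) 385082 = -175942425472$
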